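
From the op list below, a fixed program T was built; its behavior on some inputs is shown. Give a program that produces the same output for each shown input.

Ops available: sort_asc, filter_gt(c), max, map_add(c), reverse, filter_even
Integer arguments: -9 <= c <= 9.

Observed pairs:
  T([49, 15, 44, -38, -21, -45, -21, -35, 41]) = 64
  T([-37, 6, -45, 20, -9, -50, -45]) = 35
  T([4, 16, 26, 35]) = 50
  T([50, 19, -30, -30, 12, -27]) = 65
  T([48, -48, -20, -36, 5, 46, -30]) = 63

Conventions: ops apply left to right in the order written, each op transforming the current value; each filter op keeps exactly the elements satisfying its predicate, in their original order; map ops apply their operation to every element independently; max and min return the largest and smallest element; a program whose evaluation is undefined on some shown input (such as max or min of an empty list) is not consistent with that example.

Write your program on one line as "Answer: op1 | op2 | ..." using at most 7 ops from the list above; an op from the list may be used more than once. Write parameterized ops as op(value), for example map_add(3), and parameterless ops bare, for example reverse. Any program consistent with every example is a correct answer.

map_add(7) | reverse | map_add(8) | reverse | sort_asc | max

Check, running the answer program on each example:
  [49, 15, 44, -38, -21, -45, -21, -35, 41] -> [56, 22, 51, -31, -14, -38, -14, -28, 48] -> [48, -28, -14, -38, -14, -31, 51, 22, 56] -> [56, -20, -6, -30, -6, -23, 59, 30, 64] -> [64, 30, 59, -23, -6, -30, -6, -20, 56] -> [-30, -23, -20, -6, -6, 30, 56, 59, 64] -> 64
  [-37, 6, -45, 20, -9, -50, -45] -> [-30, 13, -38, 27, -2, -43, -38] -> [-38, -43, -2, 27, -38, 13, -30] -> [-30, -35, 6, 35, -30, 21, -22] -> [-22, 21, -30, 35, 6, -35, -30] -> [-35, -30, -30, -22, 6, 21, 35] -> 35
  [4, 16, 26, 35] -> [11, 23, 33, 42] -> [42, 33, 23, 11] -> [50, 41, 31, 19] -> [19, 31, 41, 50] -> [19, 31, 41, 50] -> 50
  [50, 19, -30, -30, 12, -27] -> [57, 26, -23, -23, 19, -20] -> [-20, 19, -23, -23, 26, 57] -> [-12, 27, -15, -15, 34, 65] -> [65, 34, -15, -15, 27, -12] -> [-15, -15, -12, 27, 34, 65] -> 65
  [48, -48, -20, -36, 5, 46, -30] -> [55, -41, -13, -29, 12, 53, -23] -> [-23, 53, 12, -29, -13, -41, 55] -> [-15, 61, 20, -21, -5, -33, 63] -> [63, -33, -5, -21, 20, 61, -15] -> [-33, -21, -15, -5, 20, 61, 63] -> 63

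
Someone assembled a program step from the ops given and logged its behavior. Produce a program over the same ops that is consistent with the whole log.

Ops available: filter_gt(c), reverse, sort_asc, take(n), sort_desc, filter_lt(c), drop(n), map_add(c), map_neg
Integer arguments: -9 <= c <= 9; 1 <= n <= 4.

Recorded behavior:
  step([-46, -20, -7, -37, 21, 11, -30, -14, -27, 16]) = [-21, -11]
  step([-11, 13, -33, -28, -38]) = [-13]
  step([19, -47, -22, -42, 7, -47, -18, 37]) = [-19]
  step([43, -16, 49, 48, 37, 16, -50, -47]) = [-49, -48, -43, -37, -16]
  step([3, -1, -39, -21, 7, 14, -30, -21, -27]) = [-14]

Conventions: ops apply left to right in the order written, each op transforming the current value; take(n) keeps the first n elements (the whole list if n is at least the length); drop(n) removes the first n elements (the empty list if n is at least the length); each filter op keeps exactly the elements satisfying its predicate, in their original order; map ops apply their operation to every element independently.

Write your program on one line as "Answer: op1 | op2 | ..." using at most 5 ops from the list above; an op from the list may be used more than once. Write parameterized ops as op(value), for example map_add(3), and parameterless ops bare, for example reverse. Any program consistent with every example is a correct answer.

map_neg | reverse | drop(1) | sort_asc | filter_lt(-7)

Check, running the answer program on each example:
  [-46, -20, -7, -37, 21, 11, -30, -14, -27, 16] -> [46, 20, 7, 37, -21, -11, 30, 14, 27, -16] -> [-16, 27, 14, 30, -11, -21, 37, 7, 20, 46] -> [27, 14, 30, -11, -21, 37, 7, 20, 46] -> [-21, -11, 7, 14, 20, 27, 30, 37, 46] -> [-21, -11]
  [-11, 13, -33, -28, -38] -> [11, -13, 33, 28, 38] -> [38, 28, 33, -13, 11] -> [28, 33, -13, 11] -> [-13, 11, 28, 33] -> [-13]
  [19, -47, -22, -42, 7, -47, -18, 37] -> [-19, 47, 22, 42, -7, 47, 18, -37] -> [-37, 18, 47, -7, 42, 22, 47, -19] -> [18, 47, -7, 42, 22, 47, -19] -> [-19, -7, 18, 22, 42, 47, 47] -> [-19]
  [43, -16, 49, 48, 37, 16, -50, -47] -> [-43, 16, -49, -48, -37, -16, 50, 47] -> [47, 50, -16, -37, -48, -49, 16, -43] -> [50, -16, -37, -48, -49, 16, -43] -> [-49, -48, -43, -37, -16, 16, 50] -> [-49, -48, -43, -37, -16]
  [3, -1, -39, -21, 7, 14, -30, -21, -27] -> [-3, 1, 39, 21, -7, -14, 30, 21, 27] -> [27, 21, 30, -14, -7, 21, 39, 1, -3] -> [21, 30, -14, -7, 21, 39, 1, -3] -> [-14, -7, -3, 1, 21, 21, 30, 39] -> [-14]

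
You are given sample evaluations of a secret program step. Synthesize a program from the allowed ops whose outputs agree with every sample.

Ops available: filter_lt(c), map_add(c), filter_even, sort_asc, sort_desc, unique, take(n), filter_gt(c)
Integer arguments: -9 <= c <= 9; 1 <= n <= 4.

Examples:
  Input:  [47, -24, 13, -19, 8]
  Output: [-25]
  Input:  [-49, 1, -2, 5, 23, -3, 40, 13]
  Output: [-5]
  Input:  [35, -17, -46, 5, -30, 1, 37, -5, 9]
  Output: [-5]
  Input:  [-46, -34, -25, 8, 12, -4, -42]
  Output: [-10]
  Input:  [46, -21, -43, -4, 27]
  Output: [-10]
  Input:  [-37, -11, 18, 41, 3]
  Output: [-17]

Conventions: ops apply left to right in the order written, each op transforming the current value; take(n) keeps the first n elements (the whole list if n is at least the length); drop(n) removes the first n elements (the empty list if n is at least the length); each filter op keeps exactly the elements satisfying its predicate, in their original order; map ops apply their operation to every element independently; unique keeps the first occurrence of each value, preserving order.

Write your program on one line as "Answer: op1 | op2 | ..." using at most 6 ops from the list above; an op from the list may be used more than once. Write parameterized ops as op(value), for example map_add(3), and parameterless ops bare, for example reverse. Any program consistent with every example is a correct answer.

sort_desc | map_add(-4) | map_add(-2) | filter_lt(5) | filter_lt(-4) | take(1)

Check, running the answer program on each example:
  [47, -24, 13, -19, 8] -> [47, 13, 8, -19, -24] -> [43, 9, 4, -23, -28] -> [41, 7, 2, -25, -30] -> [2, -25, -30] -> [-25, -30] -> [-25]
  [-49, 1, -2, 5, 23, -3, 40, 13] -> [40, 23, 13, 5, 1, -2, -3, -49] -> [36, 19, 9, 1, -3, -6, -7, -53] -> [34, 17, 7, -1, -5, -8, -9, -55] -> [-1, -5, -8, -9, -55] -> [-5, -8, -9, -55] -> [-5]
  [35, -17, -46, 5, -30, 1, 37, -5, 9] -> [37, 35, 9, 5, 1, -5, -17, -30, -46] -> [33, 31, 5, 1, -3, -9, -21, -34, -50] -> [31, 29, 3, -1, -5, -11, -23, -36, -52] -> [3, -1, -5, -11, -23, -36, -52] -> [-5, -11, -23, -36, -52] -> [-5]
  [-46, -34, -25, 8, 12, -4, -42] -> [12, 8, -4, -25, -34, -42, -46] -> [8, 4, -8, -29, -38, -46, -50] -> [6, 2, -10, -31, -40, -48, -52] -> [2, -10, -31, -40, -48, -52] -> [-10, -31, -40, -48, -52] -> [-10]
  [46, -21, -43, -4, 27] -> [46, 27, -4, -21, -43] -> [42, 23, -8, -25, -47] -> [40, 21, -10, -27, -49] -> [-10, -27, -49] -> [-10, -27, -49] -> [-10]
  [-37, -11, 18, 41, 3] -> [41, 18, 3, -11, -37] -> [37, 14, -1, -15, -41] -> [35, 12, -3, -17, -43] -> [-3, -17, -43] -> [-17, -43] -> [-17]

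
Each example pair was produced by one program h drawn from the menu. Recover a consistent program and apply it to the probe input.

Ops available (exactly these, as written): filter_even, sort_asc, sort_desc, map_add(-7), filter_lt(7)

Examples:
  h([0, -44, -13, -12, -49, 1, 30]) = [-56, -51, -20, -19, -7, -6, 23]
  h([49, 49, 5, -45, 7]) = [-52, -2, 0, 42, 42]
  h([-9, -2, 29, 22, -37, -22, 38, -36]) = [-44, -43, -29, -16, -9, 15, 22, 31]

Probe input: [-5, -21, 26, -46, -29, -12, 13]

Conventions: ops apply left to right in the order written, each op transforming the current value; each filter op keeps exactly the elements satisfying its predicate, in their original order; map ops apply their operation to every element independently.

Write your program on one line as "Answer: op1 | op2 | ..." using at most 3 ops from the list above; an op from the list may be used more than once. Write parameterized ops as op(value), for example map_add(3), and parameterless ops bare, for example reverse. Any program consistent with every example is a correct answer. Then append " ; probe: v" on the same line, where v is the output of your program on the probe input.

sort_desc | map_add(-7) | sort_asc ; probe: [-53, -36, -28, -19, -12, 6, 19]

Check, running the answer program on each example:
  [0, -44, -13, -12, -49, 1, 30] -> [30, 1, 0, -12, -13, -44, -49] -> [23, -6, -7, -19, -20, -51, -56] -> [-56, -51, -20, -19, -7, -6, 23]
  [49, 49, 5, -45, 7] -> [49, 49, 7, 5, -45] -> [42, 42, 0, -2, -52] -> [-52, -2, 0, 42, 42]
  [-9, -2, 29, 22, -37, -22, 38, -36] -> [38, 29, 22, -2, -9, -22, -36, -37] -> [31, 22, 15, -9, -16, -29, -43, -44] -> [-44, -43, -29, -16, -9, 15, 22, 31]
  probe: [-5, -21, 26, -46, -29, -12, 13] -> [26, 13, -5, -12, -21, -29, -46] -> [19, 6, -12, -19, -28, -36, -53] -> [-53, -36, -28, -19, -12, 6, 19]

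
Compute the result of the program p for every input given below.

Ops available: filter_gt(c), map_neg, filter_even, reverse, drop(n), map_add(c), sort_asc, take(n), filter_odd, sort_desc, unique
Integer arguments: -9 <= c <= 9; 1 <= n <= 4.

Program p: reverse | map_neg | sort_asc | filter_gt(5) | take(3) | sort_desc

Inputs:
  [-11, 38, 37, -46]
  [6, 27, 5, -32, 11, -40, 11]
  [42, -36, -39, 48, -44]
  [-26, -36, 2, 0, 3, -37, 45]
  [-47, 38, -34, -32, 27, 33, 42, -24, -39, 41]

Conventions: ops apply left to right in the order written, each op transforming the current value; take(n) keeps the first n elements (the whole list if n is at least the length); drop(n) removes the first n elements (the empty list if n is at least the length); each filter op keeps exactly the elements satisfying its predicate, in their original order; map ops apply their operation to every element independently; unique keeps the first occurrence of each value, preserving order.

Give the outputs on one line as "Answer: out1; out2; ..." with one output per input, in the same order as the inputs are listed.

[46, 11]; [40, 32]; [44, 39, 36]; [37, 36, 26]; [34, 32, 24]

Execution, op by op:
  [-11, 38, 37, -46] -> [-46, 37, 38, -11] -> [46, -37, -38, 11] -> [-38, -37, 11, 46] -> [11, 46] -> [11, 46] -> [46, 11]
  [6, 27, 5, -32, 11, -40, 11] -> [11, -40, 11, -32, 5, 27, 6] -> [-11, 40, -11, 32, -5, -27, -6] -> [-27, -11, -11, -6, -5, 32, 40] -> [32, 40] -> [32, 40] -> [40, 32]
  [42, -36, -39, 48, -44] -> [-44, 48, -39, -36, 42] -> [44, -48, 39, 36, -42] -> [-48, -42, 36, 39, 44] -> [36, 39, 44] -> [36, 39, 44] -> [44, 39, 36]
  [-26, -36, 2, 0, 3, -37, 45] -> [45, -37, 3, 0, 2, -36, -26] -> [-45, 37, -3, 0, -2, 36, 26] -> [-45, -3, -2, 0, 26, 36, 37] -> [26, 36, 37] -> [26, 36, 37] -> [37, 36, 26]
  [-47, 38, -34, -32, 27, 33, 42, -24, -39, 41] -> [41, -39, -24, 42, 33, 27, -32, -34, 38, -47] -> [-41, 39, 24, -42, -33, -27, 32, 34, -38, 47] -> [-42, -41, -38, -33, -27, 24, 32, 34, 39, 47] -> [24, 32, 34, 39, 47] -> [24, 32, 34] -> [34, 32, 24]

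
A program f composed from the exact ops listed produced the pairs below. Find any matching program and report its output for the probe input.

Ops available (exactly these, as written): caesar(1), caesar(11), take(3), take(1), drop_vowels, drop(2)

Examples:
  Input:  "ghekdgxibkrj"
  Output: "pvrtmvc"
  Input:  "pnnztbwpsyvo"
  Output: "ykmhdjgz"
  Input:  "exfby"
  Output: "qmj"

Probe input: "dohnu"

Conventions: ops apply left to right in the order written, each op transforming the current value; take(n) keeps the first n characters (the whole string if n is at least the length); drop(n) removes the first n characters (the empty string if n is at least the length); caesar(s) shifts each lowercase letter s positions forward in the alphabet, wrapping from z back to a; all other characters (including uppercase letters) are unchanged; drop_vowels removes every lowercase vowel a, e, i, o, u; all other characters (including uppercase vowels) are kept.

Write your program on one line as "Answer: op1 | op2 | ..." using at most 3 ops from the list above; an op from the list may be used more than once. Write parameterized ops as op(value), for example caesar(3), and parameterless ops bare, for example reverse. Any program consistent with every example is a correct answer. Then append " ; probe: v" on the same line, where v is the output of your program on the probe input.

caesar(11) | drop(2) | drop_vowels ; probe: "syf"

Check, running the answer program on each example:
  "ghekdgxibkrj" -> "rspvoritmvcu" -> "pvoritmvcu" -> "pvrtmvc"
  "pnnztbwpsyvo" -> "ayykemhadjgz" -> "ykemhadjgz" -> "ykmhdjgz"
  "exfby" -> "piqmj" -> "qmj" -> "qmj"
  probe: "dohnu" -> "ozsyf" -> "syf" -> "syf"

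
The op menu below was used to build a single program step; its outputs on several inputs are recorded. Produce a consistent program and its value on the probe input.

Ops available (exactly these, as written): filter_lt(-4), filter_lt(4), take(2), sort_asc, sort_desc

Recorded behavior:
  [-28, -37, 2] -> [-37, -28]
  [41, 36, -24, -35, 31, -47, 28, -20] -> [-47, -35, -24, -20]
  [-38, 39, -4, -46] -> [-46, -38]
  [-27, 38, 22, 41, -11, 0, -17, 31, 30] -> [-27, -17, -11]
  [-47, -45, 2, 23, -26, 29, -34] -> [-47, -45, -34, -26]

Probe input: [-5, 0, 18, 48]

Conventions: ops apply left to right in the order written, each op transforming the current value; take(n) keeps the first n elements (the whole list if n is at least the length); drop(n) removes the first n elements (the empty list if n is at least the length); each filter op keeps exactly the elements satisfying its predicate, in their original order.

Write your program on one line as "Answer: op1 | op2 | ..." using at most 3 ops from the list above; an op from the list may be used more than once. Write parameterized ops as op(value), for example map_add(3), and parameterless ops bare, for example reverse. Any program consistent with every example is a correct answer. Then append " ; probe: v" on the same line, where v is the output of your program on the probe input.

sort_asc | filter_lt(-4) ; probe: [-5]

Check, running the answer program on each example:
  [-28, -37, 2] -> [-37, -28, 2] -> [-37, -28]
  [41, 36, -24, -35, 31, -47, 28, -20] -> [-47, -35, -24, -20, 28, 31, 36, 41] -> [-47, -35, -24, -20]
  [-38, 39, -4, -46] -> [-46, -38, -4, 39] -> [-46, -38]
  [-27, 38, 22, 41, -11, 0, -17, 31, 30] -> [-27, -17, -11, 0, 22, 30, 31, 38, 41] -> [-27, -17, -11]
  [-47, -45, 2, 23, -26, 29, -34] -> [-47, -45, -34, -26, 2, 23, 29] -> [-47, -45, -34, -26]
  probe: [-5, 0, 18, 48] -> [-5, 0, 18, 48] -> [-5]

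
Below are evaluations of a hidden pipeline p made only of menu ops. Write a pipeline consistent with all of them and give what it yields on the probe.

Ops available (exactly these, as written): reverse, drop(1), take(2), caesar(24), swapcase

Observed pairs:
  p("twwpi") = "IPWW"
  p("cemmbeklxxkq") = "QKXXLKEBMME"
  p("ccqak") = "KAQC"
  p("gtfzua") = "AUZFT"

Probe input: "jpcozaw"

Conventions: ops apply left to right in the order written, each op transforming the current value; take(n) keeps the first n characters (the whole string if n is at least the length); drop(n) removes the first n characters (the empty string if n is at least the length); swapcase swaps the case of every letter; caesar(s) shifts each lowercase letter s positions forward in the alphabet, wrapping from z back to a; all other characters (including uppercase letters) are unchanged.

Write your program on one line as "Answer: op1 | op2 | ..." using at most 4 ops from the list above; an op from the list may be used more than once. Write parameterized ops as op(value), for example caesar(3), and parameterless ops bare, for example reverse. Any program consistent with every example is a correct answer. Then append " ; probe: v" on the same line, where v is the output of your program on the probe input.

drop(1) | swapcase | reverse ; probe: "WAZOCP"

Check, running the answer program on each example:
  "twwpi" -> "wwpi" -> "WWPI" -> "IPWW"
  "cemmbeklxxkq" -> "emmbeklxxkq" -> "EMMBEKLXXKQ" -> "QKXXLKEBMME"
  "ccqak" -> "cqak" -> "CQAK" -> "KAQC"
  "gtfzua" -> "tfzua" -> "TFZUA" -> "AUZFT"
  probe: "jpcozaw" -> "pcozaw" -> "PCOZAW" -> "WAZOCP"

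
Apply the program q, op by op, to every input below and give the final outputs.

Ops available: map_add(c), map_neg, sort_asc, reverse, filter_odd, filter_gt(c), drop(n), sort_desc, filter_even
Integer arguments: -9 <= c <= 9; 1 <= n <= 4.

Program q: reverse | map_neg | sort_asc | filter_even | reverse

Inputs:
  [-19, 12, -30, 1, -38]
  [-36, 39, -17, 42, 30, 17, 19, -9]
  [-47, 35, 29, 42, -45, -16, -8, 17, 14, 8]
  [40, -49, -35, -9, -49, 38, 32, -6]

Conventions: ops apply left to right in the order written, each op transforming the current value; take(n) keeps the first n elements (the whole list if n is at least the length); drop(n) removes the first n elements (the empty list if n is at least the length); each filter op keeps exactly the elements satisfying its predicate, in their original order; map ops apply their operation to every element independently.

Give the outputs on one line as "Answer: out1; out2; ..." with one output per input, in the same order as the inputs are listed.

[38, 30, -12]; [36, -30, -42]; [16, 8, -8, -14, -42]; [6, -32, -38, -40]

Execution, op by op:
  [-19, 12, -30, 1, -38] -> [-38, 1, -30, 12, -19] -> [38, -1, 30, -12, 19] -> [-12, -1, 19, 30, 38] -> [-12, 30, 38] -> [38, 30, -12]
  [-36, 39, -17, 42, 30, 17, 19, -9] -> [-9, 19, 17, 30, 42, -17, 39, -36] -> [9, -19, -17, -30, -42, 17, -39, 36] -> [-42, -39, -30, -19, -17, 9, 17, 36] -> [-42, -30, 36] -> [36, -30, -42]
  [-47, 35, 29, 42, -45, -16, -8, 17, 14, 8] -> [8, 14, 17, -8, -16, -45, 42, 29, 35, -47] -> [-8, -14, -17, 8, 16, 45, -42, -29, -35, 47] -> [-42, -35, -29, -17, -14, -8, 8, 16, 45, 47] -> [-42, -14, -8, 8, 16] -> [16, 8, -8, -14, -42]
  [40, -49, -35, -9, -49, 38, 32, -6] -> [-6, 32, 38, -49, -9, -35, -49, 40] -> [6, -32, -38, 49, 9, 35, 49, -40] -> [-40, -38, -32, 6, 9, 35, 49, 49] -> [-40, -38, -32, 6] -> [6, -32, -38, -40]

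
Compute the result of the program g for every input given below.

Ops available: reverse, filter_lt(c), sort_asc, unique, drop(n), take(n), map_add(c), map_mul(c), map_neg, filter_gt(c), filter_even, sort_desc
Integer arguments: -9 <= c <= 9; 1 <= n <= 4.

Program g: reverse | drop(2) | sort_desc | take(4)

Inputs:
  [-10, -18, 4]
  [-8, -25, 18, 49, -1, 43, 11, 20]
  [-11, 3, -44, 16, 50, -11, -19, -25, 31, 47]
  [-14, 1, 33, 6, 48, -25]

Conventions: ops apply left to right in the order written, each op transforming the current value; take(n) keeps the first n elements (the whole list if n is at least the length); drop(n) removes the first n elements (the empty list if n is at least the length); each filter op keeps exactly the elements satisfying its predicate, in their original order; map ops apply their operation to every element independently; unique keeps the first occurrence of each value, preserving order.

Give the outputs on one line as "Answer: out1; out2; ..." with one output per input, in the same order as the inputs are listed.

[-10]; [49, 43, 18, -1]; [50, 16, 3, -11]; [33, 6, 1, -14]

Execution, op by op:
  [-10, -18, 4] -> [4, -18, -10] -> [-10] -> [-10] -> [-10]
  [-8, -25, 18, 49, -1, 43, 11, 20] -> [20, 11, 43, -1, 49, 18, -25, -8] -> [43, -1, 49, 18, -25, -8] -> [49, 43, 18, -1, -8, -25] -> [49, 43, 18, -1]
  [-11, 3, -44, 16, 50, -11, -19, -25, 31, 47] -> [47, 31, -25, -19, -11, 50, 16, -44, 3, -11] -> [-25, -19, -11, 50, 16, -44, 3, -11] -> [50, 16, 3, -11, -11, -19, -25, -44] -> [50, 16, 3, -11]
  [-14, 1, 33, 6, 48, -25] -> [-25, 48, 6, 33, 1, -14] -> [6, 33, 1, -14] -> [33, 6, 1, -14] -> [33, 6, 1, -14]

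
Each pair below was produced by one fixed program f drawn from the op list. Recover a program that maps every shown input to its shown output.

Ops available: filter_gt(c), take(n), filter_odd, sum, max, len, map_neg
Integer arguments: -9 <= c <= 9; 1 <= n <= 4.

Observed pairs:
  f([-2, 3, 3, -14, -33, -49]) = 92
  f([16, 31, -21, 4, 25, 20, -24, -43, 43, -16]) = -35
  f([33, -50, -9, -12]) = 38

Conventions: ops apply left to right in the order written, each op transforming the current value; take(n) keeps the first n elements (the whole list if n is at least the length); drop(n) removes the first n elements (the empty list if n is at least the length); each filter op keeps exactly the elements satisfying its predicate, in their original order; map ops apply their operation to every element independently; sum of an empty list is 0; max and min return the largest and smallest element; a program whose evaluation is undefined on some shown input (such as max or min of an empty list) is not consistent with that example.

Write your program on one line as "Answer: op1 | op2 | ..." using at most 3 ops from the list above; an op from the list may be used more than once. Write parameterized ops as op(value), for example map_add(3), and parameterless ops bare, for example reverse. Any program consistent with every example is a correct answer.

map_neg | sum

Check, running the answer program on each example:
  [-2, 3, 3, -14, -33, -49] -> [2, -3, -3, 14, 33, 49] -> 92
  [16, 31, -21, 4, 25, 20, -24, -43, 43, -16] -> [-16, -31, 21, -4, -25, -20, 24, 43, -43, 16] -> -35
  [33, -50, -9, -12] -> [-33, 50, 9, 12] -> 38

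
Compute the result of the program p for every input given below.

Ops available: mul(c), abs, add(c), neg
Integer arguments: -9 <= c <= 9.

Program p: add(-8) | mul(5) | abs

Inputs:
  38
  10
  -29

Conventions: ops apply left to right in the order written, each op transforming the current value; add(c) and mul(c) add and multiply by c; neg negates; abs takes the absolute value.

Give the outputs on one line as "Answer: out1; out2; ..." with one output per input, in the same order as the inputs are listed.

150; 10; 185

Execution, op by op:
  38 -> 30 -> 150 -> 150
  10 -> 2 -> 10 -> 10
  -29 -> -37 -> -185 -> 185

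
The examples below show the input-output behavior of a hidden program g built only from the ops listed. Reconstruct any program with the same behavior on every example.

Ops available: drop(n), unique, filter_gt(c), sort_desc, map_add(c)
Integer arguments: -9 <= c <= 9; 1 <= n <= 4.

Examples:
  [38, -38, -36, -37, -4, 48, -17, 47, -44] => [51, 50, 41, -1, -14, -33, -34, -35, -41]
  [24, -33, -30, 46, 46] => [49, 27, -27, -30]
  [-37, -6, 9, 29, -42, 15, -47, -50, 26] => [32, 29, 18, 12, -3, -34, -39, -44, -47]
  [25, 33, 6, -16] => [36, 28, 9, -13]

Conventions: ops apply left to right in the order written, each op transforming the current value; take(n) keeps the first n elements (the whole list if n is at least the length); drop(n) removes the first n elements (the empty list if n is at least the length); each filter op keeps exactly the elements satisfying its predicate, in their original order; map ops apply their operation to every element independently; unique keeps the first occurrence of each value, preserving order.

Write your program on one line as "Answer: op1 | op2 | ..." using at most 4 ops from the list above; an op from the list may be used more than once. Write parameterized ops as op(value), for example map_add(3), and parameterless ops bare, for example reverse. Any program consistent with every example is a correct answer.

sort_desc | map_add(3) | unique

Check, running the answer program on each example:
  [38, -38, -36, -37, -4, 48, -17, 47, -44] -> [48, 47, 38, -4, -17, -36, -37, -38, -44] -> [51, 50, 41, -1, -14, -33, -34, -35, -41] -> [51, 50, 41, -1, -14, -33, -34, -35, -41]
  [24, -33, -30, 46, 46] -> [46, 46, 24, -30, -33] -> [49, 49, 27, -27, -30] -> [49, 27, -27, -30]
  [-37, -6, 9, 29, -42, 15, -47, -50, 26] -> [29, 26, 15, 9, -6, -37, -42, -47, -50] -> [32, 29, 18, 12, -3, -34, -39, -44, -47] -> [32, 29, 18, 12, -3, -34, -39, -44, -47]
  [25, 33, 6, -16] -> [33, 25, 6, -16] -> [36, 28, 9, -13] -> [36, 28, 9, -13]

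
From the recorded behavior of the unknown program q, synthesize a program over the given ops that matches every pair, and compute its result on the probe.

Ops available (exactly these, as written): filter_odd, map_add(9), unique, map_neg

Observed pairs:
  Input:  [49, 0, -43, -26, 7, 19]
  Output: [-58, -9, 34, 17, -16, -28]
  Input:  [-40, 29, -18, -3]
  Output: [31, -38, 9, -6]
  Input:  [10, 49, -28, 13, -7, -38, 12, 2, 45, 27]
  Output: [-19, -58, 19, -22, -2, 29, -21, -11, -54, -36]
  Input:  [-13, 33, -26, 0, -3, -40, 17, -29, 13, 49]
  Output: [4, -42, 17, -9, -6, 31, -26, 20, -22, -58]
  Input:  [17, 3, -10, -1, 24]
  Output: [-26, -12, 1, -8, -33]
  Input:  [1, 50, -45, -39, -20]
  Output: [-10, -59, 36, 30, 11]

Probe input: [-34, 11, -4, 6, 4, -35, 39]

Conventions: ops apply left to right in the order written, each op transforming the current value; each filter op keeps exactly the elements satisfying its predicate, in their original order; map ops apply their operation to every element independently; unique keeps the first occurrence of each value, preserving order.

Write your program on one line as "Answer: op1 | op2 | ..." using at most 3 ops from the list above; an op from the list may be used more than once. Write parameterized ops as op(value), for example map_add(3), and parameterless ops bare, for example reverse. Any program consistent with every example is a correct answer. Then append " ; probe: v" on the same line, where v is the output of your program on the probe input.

map_add(9) | map_neg ; probe: [25, -20, -5, -15, -13, 26, -48]

Check, running the answer program on each example:
  [49, 0, -43, -26, 7, 19] -> [58, 9, -34, -17, 16, 28] -> [-58, -9, 34, 17, -16, -28]
  [-40, 29, -18, -3] -> [-31, 38, -9, 6] -> [31, -38, 9, -6]
  [10, 49, -28, 13, -7, -38, 12, 2, 45, 27] -> [19, 58, -19, 22, 2, -29, 21, 11, 54, 36] -> [-19, -58, 19, -22, -2, 29, -21, -11, -54, -36]
  [-13, 33, -26, 0, -3, -40, 17, -29, 13, 49] -> [-4, 42, -17, 9, 6, -31, 26, -20, 22, 58] -> [4, -42, 17, -9, -6, 31, -26, 20, -22, -58]
  [17, 3, -10, -1, 24] -> [26, 12, -1, 8, 33] -> [-26, -12, 1, -8, -33]
  [1, 50, -45, -39, -20] -> [10, 59, -36, -30, -11] -> [-10, -59, 36, 30, 11]
  probe: [-34, 11, -4, 6, 4, -35, 39] -> [-25, 20, 5, 15, 13, -26, 48] -> [25, -20, -5, -15, -13, 26, -48]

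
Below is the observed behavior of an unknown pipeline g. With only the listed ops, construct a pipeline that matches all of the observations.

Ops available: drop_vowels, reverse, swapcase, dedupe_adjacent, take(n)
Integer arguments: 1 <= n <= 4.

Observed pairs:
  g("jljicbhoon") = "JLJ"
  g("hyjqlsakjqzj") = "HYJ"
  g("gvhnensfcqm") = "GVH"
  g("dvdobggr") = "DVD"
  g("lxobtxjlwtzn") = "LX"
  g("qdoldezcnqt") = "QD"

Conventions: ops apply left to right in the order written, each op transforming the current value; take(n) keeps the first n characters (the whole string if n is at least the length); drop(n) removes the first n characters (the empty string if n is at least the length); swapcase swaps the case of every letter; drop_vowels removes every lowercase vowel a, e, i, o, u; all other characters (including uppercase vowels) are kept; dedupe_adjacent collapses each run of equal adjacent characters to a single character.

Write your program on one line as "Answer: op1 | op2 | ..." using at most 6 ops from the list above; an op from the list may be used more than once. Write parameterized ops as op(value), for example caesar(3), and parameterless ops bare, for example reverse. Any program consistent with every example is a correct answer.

take(3) | reverse | drop_vowels | reverse | swapcase

Check, running the answer program on each example:
  "jljicbhoon" -> "jlj" -> "jlj" -> "jlj" -> "jlj" -> "JLJ"
  "hyjqlsakjqzj" -> "hyj" -> "jyh" -> "jyh" -> "hyj" -> "HYJ"
  "gvhnensfcqm" -> "gvh" -> "hvg" -> "hvg" -> "gvh" -> "GVH"
  "dvdobggr" -> "dvd" -> "dvd" -> "dvd" -> "dvd" -> "DVD"
  "lxobtxjlwtzn" -> "lxo" -> "oxl" -> "xl" -> "lx" -> "LX"
  "qdoldezcnqt" -> "qdo" -> "odq" -> "dq" -> "qd" -> "QD"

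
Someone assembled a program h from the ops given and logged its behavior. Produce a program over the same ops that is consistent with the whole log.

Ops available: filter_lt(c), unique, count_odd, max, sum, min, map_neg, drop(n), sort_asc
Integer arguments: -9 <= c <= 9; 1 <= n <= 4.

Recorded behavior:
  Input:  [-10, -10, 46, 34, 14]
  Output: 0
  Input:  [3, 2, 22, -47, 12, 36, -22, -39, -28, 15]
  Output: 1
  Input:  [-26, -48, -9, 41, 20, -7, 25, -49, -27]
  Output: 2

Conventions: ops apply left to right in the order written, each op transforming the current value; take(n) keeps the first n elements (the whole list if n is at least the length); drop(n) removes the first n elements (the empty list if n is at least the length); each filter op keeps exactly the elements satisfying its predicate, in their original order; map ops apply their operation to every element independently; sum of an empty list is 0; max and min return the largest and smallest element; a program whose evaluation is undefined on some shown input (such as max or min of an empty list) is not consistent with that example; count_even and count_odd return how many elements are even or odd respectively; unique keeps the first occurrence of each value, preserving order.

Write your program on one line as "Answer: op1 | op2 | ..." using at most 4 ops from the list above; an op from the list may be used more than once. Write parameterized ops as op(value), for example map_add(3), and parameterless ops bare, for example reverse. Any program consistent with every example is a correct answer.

map_neg | filter_lt(-8) | sort_asc | count_odd

Check, running the answer program on each example:
  [-10, -10, 46, 34, 14] -> [10, 10, -46, -34, -14] -> [-46, -34, -14] -> [-46, -34, -14] -> 0
  [3, 2, 22, -47, 12, 36, -22, -39, -28, 15] -> [-3, -2, -22, 47, -12, -36, 22, 39, 28, -15] -> [-22, -12, -36, -15] -> [-36, -22, -15, -12] -> 1
  [-26, -48, -9, 41, 20, -7, 25, -49, -27] -> [26, 48, 9, -41, -20, 7, -25, 49, 27] -> [-41, -20, -25] -> [-41, -25, -20] -> 2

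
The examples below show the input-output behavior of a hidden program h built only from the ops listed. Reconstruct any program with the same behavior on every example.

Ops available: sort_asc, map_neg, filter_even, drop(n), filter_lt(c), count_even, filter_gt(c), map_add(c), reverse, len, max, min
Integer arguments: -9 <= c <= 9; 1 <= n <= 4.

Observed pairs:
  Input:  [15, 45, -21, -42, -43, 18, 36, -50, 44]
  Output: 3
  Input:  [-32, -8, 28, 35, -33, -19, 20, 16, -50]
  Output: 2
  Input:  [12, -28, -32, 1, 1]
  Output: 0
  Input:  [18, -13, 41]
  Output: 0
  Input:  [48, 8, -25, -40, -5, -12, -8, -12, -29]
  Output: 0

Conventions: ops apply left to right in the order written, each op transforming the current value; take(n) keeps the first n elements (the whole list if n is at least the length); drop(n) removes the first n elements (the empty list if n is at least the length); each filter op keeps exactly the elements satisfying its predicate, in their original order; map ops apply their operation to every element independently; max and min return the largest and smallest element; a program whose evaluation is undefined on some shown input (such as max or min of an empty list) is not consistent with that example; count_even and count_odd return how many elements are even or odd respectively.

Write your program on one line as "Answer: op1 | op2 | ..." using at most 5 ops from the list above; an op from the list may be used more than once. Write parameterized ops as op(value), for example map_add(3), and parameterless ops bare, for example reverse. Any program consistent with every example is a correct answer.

map_add(6) | drop(1) | drop(4) | filter_gt(8) | len

Check, running the answer program on each example:
  [15, 45, -21, -42, -43, 18, 36, -50, 44] -> [21, 51, -15, -36, -37, 24, 42, -44, 50] -> [51, -15, -36, -37, 24, 42, -44, 50] -> [24, 42, -44, 50] -> [24, 42, 50] -> 3
  [-32, -8, 28, 35, -33, -19, 20, 16, -50] -> [-26, -2, 34, 41, -27, -13, 26, 22, -44] -> [-2, 34, 41, -27, -13, 26, 22, -44] -> [-13, 26, 22, -44] -> [26, 22] -> 2
  [12, -28, -32, 1, 1] -> [18, -22, -26, 7, 7] -> [-22, -26, 7, 7] -> [] -> [] -> 0
  [18, -13, 41] -> [24, -7, 47] -> [-7, 47] -> [] -> [] -> 0
  [48, 8, -25, -40, -5, -12, -8, -12, -29] -> [54, 14, -19, -34, 1, -6, -2, -6, -23] -> [14, -19, -34, 1, -6, -2, -6, -23] -> [-6, -2, -6, -23] -> [] -> 0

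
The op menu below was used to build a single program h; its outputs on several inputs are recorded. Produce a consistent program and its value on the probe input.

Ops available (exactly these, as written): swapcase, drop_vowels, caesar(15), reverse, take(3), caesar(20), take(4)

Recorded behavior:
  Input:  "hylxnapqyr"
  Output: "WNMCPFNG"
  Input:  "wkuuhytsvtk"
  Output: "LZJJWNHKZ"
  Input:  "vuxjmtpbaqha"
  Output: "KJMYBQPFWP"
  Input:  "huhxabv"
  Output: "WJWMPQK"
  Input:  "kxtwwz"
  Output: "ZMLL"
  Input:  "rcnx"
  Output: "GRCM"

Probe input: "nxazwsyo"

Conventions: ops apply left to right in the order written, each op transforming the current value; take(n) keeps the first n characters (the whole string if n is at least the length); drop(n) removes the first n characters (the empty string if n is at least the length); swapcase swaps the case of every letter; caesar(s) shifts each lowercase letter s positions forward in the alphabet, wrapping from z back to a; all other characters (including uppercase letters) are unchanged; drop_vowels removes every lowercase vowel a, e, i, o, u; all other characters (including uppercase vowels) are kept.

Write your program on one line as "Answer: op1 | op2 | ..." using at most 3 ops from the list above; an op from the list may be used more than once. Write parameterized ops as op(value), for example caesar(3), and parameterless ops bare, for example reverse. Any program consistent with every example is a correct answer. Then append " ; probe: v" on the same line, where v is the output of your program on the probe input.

caesar(15) | drop_vowels | swapcase ; probe: "CMPLHND"

Check, running the answer program on each example:
  "hylxnapqyr" -> "wnamcpefng" -> "wnmcpfng" -> "WNMCPFNG"
  "wkuuhytsvtk" -> "lzjjwnihkiz" -> "lzjjwnhkz" -> "LZJJWNHKZ"
  "vuxjmtpbaqha" -> "kjmybieqpfwp" -> "kjmybqpfwp" -> "KJMYBQPFWP"
  "huhxabv" -> "wjwmpqk" -> "wjwmpqk" -> "WJWMPQK"
  "kxtwwz" -> "zmillo" -> "zmll" -> "ZMLL"
  "rcnx" -> "grcm" -> "grcm" -> "GRCM"
  probe: "nxazwsyo" -> "cmpolhnd" -> "cmplhnd" -> "CMPLHND"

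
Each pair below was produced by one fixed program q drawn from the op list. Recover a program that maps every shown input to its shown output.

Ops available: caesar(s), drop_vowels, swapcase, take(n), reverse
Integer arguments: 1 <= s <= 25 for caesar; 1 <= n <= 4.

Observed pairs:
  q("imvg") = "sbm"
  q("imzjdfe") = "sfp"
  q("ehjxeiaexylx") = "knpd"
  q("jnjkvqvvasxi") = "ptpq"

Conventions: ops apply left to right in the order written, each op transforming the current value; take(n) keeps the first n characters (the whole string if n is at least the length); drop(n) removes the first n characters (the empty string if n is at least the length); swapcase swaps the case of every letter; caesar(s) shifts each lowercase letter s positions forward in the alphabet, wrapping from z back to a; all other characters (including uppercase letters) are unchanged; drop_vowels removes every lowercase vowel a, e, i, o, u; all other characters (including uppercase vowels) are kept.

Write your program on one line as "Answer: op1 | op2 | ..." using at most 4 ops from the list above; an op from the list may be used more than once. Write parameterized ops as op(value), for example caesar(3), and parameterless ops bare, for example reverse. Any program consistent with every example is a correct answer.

take(4) | caesar(6) | drop_vowels

Check, running the answer program on each example:
  "imvg" -> "imvg" -> "osbm" -> "sbm"
  "imzjdfe" -> "imzj" -> "osfp" -> "sfp"
  "ehjxeiaexylx" -> "ehjx" -> "knpd" -> "knpd"
  "jnjkvqvvasxi" -> "jnjk" -> "ptpq" -> "ptpq"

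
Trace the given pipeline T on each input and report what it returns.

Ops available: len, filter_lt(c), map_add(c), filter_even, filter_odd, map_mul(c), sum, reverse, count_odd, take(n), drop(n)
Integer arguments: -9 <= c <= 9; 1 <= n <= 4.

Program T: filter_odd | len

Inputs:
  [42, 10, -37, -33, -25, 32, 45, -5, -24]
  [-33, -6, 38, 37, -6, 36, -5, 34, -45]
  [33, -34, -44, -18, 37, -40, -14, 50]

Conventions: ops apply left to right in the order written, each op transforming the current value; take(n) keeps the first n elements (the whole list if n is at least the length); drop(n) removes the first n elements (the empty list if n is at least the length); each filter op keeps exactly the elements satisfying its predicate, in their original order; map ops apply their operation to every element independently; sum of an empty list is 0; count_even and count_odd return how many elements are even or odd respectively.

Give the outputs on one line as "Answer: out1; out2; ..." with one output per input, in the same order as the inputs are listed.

Execution, op by op:
  [42, 10, -37, -33, -25, 32, 45, -5, -24] -> [-37, -33, -25, 45, -5] -> 5
  [-33, -6, 38, 37, -6, 36, -5, 34, -45] -> [-33, 37, -5, -45] -> 4
  [33, -34, -44, -18, 37, -40, -14, 50] -> [33, 37] -> 2

5; 4; 2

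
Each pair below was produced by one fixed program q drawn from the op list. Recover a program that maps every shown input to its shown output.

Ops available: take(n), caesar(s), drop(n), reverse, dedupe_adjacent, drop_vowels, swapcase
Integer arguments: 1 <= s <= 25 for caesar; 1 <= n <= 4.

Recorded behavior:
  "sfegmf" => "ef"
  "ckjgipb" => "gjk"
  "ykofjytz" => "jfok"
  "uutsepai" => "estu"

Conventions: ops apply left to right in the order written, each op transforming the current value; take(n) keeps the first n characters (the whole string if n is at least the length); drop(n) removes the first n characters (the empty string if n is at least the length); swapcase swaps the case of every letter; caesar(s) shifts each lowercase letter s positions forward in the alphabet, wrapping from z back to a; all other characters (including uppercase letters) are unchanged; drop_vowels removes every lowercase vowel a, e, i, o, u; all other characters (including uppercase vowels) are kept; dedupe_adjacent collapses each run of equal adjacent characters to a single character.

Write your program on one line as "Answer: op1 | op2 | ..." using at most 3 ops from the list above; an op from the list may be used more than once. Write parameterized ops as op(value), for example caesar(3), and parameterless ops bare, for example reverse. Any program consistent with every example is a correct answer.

drop(1) | reverse | drop(3)

Check, running the answer program on each example:
  "sfegmf" -> "fegmf" -> "fmgef" -> "ef"
  "ckjgipb" -> "kjgipb" -> "bpigjk" -> "gjk"
  "ykofjytz" -> "kofjytz" -> "ztyjfok" -> "jfok"
  "uutsepai" -> "utsepai" -> "iapestu" -> "estu"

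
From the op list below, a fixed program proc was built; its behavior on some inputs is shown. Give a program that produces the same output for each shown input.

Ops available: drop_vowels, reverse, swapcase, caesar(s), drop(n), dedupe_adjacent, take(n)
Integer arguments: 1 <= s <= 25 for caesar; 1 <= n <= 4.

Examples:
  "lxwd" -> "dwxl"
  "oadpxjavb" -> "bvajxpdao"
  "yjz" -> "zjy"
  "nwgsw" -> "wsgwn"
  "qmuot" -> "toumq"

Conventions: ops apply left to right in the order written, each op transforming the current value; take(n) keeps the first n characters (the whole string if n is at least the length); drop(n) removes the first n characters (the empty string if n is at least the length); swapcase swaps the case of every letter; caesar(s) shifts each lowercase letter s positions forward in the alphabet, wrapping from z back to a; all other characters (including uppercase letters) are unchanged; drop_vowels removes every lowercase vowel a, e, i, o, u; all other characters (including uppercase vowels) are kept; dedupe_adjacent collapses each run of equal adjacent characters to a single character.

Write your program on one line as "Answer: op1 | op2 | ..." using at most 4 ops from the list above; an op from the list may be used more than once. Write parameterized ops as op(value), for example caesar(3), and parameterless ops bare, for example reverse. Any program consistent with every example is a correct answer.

swapcase | reverse | swapcase

Check, running the answer program on each example:
  "lxwd" -> "LXWD" -> "DWXL" -> "dwxl"
  "oadpxjavb" -> "OADPXJAVB" -> "BVAJXPDAO" -> "bvajxpdao"
  "yjz" -> "YJZ" -> "ZJY" -> "zjy"
  "nwgsw" -> "NWGSW" -> "WSGWN" -> "wsgwn"
  "qmuot" -> "QMUOT" -> "TOUMQ" -> "toumq"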